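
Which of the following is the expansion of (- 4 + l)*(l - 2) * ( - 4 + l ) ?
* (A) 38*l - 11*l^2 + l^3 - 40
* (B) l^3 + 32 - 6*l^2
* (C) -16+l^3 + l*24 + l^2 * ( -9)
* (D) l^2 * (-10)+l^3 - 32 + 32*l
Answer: D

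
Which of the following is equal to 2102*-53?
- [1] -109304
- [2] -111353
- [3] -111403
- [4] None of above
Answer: 4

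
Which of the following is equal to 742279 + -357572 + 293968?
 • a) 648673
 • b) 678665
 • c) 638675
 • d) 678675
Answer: d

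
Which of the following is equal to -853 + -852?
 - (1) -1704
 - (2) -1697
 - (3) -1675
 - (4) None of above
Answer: 4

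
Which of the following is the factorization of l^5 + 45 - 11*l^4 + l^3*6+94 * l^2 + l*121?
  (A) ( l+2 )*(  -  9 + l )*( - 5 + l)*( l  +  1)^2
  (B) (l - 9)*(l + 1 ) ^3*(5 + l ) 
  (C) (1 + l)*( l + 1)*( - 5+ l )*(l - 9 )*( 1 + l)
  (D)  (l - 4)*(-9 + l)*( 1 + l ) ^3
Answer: C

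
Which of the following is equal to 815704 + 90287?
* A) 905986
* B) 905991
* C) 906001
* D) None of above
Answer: B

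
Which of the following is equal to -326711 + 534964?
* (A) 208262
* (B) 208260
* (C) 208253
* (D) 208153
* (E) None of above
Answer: C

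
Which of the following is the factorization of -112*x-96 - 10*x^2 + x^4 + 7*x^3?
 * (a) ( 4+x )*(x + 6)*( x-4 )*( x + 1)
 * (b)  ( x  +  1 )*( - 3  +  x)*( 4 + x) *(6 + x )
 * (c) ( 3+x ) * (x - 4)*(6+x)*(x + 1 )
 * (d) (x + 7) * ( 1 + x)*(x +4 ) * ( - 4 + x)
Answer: a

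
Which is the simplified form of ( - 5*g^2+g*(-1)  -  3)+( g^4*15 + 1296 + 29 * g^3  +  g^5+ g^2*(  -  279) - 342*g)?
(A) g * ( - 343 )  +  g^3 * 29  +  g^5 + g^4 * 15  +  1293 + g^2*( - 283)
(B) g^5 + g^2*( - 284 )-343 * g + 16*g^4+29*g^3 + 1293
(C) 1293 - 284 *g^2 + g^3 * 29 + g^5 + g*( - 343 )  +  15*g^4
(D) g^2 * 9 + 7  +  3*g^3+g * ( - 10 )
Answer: C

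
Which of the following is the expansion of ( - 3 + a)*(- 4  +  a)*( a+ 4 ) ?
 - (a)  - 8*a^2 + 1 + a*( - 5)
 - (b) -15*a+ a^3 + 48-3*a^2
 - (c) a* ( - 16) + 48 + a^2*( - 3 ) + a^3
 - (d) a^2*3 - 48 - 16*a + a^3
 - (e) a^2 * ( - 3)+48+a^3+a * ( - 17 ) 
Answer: c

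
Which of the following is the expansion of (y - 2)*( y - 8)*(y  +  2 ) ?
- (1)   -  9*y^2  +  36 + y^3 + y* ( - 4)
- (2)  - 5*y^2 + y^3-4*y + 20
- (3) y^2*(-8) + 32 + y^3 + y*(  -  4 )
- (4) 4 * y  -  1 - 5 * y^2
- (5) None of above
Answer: 3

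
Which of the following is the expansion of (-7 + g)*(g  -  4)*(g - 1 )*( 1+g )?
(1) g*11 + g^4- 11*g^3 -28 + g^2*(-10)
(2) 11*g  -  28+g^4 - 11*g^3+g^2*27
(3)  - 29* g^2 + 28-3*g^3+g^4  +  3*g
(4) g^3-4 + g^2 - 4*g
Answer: 2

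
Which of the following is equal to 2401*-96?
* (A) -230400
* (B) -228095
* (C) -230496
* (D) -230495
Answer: C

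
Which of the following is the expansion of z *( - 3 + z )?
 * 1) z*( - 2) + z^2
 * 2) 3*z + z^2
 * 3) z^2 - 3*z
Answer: 3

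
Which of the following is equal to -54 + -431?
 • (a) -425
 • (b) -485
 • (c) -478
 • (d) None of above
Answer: b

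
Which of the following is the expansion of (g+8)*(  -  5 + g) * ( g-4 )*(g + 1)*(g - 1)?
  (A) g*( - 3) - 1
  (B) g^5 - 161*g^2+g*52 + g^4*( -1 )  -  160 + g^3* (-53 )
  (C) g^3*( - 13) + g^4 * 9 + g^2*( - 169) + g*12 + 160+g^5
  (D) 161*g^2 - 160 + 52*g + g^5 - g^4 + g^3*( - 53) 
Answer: D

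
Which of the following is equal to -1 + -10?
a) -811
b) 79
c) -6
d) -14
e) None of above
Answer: e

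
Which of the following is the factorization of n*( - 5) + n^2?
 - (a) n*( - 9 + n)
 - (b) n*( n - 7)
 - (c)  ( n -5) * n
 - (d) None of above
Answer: c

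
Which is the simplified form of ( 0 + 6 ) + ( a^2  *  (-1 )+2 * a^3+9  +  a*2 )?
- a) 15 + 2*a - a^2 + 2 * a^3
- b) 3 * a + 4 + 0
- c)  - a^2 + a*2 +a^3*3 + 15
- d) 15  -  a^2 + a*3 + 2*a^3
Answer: a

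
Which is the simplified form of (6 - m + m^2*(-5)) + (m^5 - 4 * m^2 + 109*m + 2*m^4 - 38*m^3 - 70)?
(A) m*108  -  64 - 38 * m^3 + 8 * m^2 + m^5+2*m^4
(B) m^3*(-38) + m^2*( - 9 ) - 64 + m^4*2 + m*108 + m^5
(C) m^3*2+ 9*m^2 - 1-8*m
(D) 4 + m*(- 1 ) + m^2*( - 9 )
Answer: B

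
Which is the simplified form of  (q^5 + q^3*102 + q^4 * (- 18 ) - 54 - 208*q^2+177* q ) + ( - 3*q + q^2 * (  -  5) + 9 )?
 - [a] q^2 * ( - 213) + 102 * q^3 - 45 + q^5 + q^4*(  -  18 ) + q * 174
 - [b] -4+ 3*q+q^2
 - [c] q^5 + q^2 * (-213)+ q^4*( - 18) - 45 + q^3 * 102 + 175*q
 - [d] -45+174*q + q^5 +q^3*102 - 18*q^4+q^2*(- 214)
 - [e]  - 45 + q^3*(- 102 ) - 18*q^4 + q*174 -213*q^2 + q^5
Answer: a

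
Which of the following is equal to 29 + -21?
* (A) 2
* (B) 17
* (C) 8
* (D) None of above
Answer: C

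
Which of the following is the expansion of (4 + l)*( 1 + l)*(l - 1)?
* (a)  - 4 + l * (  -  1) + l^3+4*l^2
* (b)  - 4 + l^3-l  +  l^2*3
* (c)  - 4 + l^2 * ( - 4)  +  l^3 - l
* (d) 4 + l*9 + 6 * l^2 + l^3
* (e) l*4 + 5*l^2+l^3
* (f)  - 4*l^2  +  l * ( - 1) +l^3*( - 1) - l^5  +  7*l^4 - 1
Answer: a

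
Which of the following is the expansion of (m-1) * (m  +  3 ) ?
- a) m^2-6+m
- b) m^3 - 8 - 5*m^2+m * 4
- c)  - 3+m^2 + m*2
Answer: c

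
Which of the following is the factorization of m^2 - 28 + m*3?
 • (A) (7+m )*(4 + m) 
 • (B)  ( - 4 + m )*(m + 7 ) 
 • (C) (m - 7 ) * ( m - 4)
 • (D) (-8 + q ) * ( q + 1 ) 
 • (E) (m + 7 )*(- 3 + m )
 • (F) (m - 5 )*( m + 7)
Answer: B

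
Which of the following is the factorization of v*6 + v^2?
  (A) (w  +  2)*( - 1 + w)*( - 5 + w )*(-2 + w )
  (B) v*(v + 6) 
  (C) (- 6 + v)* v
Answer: B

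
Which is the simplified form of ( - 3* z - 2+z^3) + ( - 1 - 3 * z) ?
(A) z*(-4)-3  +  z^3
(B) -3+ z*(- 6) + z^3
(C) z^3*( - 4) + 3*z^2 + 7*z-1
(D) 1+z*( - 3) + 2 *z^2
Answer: B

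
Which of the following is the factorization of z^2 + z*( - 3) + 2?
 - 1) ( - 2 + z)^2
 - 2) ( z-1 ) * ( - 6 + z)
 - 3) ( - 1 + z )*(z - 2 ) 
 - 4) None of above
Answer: 3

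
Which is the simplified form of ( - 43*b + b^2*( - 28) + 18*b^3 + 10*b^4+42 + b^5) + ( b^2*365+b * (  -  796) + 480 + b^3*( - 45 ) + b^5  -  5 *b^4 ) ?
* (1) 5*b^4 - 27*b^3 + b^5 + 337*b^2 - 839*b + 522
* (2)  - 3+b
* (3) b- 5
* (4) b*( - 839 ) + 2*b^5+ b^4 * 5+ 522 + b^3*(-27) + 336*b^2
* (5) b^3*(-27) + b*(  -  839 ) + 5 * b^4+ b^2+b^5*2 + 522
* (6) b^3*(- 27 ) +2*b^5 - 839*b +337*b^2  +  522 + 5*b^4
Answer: 6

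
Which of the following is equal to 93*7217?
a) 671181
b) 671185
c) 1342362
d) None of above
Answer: a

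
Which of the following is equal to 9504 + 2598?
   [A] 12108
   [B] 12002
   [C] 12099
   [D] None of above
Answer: D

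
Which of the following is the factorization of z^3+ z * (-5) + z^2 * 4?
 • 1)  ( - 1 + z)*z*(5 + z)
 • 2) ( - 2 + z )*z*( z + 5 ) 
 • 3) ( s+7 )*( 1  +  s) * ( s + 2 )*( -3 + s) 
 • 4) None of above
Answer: 1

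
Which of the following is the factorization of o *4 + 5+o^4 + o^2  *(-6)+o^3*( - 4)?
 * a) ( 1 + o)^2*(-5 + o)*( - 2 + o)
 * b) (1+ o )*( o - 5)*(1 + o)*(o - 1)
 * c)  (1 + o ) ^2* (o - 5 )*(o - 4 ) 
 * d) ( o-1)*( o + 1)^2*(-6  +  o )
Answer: b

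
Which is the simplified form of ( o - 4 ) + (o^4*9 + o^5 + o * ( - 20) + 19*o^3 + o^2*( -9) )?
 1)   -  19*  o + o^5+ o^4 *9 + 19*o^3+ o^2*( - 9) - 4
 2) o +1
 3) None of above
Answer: 1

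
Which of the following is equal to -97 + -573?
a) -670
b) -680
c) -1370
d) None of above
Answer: a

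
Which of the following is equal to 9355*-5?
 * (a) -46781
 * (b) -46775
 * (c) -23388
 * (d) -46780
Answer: b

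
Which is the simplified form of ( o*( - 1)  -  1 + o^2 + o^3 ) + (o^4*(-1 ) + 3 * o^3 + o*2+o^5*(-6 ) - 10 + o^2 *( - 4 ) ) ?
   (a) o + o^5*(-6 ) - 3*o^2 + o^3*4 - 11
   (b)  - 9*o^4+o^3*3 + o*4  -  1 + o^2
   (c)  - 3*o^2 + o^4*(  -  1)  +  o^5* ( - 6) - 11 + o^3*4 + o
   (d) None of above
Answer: c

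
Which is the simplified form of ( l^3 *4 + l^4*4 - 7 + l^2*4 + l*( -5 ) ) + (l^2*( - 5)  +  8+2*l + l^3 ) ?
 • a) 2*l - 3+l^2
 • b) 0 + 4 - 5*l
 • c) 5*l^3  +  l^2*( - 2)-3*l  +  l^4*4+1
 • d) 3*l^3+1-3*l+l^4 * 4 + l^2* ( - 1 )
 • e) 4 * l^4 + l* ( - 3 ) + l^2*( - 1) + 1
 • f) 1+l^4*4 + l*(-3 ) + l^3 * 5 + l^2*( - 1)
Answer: f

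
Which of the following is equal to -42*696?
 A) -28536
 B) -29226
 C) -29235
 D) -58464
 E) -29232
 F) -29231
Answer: E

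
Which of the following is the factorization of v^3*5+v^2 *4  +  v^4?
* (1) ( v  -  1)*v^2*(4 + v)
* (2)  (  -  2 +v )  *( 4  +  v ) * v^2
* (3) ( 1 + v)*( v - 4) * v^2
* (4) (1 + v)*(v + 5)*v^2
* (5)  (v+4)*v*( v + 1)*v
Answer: 5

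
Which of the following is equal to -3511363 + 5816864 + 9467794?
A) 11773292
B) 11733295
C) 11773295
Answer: C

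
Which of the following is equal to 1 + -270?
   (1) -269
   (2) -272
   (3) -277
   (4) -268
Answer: 1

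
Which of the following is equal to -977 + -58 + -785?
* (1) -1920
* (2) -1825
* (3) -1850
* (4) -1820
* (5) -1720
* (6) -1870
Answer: 4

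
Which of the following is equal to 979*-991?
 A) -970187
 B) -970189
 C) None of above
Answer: B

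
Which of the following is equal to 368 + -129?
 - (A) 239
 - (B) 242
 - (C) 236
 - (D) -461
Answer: A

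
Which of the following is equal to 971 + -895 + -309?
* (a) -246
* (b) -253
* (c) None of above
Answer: c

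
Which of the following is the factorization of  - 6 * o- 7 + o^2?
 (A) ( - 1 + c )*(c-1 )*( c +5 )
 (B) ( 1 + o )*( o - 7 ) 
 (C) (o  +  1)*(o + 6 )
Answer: B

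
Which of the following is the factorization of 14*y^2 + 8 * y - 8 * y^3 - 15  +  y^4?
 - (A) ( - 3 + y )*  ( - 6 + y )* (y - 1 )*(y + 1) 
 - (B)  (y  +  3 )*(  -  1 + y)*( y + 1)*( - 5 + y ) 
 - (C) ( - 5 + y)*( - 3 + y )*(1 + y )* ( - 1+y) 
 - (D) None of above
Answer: C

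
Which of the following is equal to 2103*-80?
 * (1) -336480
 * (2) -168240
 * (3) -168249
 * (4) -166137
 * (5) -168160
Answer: 2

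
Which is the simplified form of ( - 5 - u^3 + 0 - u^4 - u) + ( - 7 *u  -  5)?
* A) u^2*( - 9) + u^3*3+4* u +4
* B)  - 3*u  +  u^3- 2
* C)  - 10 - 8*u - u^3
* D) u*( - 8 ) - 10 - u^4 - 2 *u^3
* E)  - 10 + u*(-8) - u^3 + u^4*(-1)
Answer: E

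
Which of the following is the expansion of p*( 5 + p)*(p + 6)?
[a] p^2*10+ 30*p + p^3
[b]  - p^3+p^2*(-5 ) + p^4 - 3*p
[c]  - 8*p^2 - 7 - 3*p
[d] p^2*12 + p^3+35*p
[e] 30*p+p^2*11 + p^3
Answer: e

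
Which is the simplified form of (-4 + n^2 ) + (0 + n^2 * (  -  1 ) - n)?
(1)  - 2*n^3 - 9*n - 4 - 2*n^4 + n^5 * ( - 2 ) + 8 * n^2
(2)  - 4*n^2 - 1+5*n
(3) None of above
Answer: 3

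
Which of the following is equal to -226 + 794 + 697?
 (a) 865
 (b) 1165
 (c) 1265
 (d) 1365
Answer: c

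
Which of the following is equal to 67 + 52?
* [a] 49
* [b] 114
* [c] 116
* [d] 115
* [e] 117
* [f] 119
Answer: f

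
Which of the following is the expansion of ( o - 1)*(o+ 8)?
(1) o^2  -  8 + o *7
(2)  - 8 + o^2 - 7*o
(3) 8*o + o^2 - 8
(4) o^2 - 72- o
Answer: 1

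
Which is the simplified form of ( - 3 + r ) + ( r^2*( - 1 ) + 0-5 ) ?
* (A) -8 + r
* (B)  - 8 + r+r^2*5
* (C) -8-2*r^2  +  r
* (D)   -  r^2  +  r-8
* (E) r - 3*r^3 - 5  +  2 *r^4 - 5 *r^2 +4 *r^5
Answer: D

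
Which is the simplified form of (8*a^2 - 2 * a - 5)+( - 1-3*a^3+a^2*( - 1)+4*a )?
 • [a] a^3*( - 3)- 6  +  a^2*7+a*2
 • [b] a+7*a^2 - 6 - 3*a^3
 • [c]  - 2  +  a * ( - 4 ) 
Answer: a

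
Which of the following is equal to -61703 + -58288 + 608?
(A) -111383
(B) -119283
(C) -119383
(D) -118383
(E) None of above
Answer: C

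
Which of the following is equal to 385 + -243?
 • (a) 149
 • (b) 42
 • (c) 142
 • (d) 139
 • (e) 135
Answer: c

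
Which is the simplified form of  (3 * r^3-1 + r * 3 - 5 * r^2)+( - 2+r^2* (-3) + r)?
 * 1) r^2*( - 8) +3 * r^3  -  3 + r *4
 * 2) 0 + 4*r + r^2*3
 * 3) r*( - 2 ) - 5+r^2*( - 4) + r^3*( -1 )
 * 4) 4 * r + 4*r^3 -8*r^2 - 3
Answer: 1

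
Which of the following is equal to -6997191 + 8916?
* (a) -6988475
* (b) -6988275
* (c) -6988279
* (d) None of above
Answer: b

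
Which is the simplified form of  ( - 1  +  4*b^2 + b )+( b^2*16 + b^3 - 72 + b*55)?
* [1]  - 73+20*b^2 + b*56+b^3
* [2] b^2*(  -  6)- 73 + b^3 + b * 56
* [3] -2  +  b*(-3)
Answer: 1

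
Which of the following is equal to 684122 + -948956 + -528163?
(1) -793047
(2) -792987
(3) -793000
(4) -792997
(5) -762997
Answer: 4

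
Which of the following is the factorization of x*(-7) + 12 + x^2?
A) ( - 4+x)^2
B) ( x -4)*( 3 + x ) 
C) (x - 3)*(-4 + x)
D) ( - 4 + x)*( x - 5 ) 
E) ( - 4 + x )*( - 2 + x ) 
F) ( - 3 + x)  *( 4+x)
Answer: C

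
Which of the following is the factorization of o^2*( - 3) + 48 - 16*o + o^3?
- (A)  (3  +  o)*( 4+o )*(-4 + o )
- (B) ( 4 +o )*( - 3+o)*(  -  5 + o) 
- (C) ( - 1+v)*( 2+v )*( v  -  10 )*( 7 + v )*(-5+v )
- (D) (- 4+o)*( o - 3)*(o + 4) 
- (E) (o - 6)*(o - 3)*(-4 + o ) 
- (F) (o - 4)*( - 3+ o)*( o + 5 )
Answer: D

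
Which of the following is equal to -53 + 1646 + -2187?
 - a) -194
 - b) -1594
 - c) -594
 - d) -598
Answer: c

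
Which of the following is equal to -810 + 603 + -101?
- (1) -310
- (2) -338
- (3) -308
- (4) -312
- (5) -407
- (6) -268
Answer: 3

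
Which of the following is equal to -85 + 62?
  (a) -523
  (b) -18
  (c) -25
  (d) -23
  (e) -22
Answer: d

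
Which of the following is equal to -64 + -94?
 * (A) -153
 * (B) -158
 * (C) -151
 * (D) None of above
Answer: B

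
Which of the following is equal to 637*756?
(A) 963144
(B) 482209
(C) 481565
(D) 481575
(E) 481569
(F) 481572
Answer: F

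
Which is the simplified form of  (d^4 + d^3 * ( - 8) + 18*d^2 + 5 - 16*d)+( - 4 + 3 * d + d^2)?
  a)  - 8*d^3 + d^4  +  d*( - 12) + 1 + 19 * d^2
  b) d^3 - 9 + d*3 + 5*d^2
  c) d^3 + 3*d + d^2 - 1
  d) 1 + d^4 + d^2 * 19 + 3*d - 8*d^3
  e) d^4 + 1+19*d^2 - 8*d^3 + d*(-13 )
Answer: e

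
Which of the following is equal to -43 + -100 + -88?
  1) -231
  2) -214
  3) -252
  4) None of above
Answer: 1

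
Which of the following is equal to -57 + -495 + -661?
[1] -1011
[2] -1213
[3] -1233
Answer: 2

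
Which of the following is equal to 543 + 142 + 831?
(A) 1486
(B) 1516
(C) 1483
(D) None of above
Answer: B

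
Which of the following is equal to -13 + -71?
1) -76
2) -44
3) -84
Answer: 3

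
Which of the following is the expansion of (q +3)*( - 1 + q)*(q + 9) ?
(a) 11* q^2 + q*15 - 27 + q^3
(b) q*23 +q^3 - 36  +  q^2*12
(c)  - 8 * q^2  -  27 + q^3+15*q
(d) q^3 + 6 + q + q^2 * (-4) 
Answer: a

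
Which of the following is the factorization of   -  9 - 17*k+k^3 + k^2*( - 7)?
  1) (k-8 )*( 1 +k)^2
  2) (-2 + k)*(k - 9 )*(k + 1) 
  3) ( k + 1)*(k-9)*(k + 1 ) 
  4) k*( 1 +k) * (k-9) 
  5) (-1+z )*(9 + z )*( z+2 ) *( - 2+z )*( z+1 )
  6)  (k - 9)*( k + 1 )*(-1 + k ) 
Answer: 3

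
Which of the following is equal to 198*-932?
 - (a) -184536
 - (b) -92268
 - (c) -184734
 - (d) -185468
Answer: a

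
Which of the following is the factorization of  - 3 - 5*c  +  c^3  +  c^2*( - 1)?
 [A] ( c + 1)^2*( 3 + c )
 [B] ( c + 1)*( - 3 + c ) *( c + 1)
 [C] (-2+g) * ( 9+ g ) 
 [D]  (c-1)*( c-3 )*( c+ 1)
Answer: B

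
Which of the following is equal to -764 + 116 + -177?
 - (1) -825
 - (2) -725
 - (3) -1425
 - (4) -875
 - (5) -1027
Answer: 1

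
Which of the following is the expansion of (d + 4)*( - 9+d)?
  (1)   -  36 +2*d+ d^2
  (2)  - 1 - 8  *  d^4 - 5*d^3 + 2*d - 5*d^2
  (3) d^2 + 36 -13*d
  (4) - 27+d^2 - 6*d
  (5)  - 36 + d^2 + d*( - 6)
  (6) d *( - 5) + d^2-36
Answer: 6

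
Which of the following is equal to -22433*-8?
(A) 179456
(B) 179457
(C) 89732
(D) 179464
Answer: D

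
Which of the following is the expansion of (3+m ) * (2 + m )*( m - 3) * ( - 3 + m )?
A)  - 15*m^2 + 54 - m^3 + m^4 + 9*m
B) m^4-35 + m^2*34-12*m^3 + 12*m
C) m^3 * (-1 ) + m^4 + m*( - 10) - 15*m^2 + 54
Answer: A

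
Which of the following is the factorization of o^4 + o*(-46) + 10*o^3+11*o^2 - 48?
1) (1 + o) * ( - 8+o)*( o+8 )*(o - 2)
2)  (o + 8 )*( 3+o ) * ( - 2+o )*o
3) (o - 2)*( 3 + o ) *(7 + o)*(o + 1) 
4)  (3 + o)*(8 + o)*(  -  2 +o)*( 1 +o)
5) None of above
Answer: 4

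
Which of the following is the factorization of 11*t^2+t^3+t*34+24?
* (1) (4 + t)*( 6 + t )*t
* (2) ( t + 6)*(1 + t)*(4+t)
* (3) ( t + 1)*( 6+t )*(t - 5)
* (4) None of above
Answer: 2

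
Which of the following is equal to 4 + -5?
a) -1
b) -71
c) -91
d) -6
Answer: a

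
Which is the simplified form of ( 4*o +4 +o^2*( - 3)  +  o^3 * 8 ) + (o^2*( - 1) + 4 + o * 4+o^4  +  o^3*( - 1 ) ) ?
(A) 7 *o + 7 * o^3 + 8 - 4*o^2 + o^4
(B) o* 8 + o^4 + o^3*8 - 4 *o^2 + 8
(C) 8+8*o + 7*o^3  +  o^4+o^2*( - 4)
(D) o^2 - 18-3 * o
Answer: C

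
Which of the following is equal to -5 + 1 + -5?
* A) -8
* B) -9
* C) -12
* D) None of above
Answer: B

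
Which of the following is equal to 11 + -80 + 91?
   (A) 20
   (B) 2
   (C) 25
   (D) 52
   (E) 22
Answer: E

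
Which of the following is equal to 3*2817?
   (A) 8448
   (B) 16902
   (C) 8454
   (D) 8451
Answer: D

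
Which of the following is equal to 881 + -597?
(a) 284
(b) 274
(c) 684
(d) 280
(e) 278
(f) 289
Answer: a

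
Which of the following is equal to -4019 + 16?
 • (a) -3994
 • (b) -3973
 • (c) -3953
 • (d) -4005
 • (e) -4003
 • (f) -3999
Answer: e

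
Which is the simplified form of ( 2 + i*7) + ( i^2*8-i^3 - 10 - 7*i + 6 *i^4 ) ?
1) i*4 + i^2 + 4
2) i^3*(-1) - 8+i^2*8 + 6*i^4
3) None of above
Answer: 2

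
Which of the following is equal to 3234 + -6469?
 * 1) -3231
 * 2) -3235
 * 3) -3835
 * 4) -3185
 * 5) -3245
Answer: 2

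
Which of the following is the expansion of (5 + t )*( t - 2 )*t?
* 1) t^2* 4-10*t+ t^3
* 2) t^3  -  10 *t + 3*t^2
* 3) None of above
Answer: 2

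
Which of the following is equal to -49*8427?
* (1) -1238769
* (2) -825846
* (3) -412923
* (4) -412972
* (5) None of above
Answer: 3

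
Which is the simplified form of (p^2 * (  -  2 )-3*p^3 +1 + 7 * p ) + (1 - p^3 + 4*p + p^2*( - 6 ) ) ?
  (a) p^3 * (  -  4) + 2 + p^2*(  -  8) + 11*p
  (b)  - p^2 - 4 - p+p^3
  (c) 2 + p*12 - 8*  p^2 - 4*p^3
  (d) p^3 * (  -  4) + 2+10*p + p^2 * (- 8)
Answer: a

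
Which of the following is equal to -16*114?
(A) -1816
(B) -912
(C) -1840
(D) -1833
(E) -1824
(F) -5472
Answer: E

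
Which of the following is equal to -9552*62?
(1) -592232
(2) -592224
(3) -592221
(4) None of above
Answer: 2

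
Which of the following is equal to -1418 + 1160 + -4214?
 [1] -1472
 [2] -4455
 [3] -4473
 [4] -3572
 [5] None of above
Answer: 5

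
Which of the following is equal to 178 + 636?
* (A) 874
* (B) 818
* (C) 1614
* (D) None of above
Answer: D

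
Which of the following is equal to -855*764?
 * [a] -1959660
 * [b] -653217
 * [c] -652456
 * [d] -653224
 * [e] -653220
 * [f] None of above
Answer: e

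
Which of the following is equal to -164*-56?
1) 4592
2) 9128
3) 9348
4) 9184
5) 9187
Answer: 4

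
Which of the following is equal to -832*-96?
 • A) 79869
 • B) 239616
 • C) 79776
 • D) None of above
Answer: D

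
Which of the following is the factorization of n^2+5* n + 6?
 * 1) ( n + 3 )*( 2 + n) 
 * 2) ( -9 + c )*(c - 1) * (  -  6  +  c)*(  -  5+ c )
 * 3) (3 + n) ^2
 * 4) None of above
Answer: 1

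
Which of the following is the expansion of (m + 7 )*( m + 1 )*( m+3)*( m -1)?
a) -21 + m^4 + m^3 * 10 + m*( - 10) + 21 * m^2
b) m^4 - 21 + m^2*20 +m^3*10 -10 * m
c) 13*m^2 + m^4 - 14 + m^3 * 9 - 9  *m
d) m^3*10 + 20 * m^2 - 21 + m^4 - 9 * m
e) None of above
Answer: b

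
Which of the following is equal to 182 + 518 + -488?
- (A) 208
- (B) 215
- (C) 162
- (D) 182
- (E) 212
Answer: E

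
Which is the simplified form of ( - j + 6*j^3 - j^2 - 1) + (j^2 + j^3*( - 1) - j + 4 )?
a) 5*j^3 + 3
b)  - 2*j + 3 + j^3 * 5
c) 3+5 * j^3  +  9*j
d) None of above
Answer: b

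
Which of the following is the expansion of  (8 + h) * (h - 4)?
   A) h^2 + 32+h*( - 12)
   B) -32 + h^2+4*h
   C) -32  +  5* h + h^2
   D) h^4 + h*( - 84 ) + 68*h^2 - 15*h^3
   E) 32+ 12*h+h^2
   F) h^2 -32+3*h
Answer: B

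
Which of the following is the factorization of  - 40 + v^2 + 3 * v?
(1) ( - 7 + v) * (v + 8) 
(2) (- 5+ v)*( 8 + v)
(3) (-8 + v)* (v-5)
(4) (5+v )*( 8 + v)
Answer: 2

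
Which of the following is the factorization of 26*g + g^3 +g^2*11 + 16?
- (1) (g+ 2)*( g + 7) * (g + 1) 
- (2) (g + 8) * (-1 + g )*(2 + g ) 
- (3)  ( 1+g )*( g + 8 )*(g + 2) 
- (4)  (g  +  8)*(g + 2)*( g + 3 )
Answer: 3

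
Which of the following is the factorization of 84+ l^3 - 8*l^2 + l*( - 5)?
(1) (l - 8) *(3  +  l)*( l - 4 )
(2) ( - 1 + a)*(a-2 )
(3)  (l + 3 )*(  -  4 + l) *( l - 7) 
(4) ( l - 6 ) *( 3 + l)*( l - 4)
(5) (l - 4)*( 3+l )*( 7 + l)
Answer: 3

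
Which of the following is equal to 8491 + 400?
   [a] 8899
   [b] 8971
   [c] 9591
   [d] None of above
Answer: d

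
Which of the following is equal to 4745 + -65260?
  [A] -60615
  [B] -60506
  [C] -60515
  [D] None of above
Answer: C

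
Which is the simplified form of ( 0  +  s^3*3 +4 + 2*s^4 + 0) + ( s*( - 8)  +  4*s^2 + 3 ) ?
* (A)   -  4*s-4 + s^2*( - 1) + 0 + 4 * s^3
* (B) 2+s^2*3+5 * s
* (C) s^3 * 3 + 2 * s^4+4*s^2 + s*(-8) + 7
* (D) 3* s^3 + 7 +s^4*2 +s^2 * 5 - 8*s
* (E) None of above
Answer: C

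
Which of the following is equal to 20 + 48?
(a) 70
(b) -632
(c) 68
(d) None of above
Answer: c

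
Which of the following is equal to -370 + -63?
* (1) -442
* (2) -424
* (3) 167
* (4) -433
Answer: 4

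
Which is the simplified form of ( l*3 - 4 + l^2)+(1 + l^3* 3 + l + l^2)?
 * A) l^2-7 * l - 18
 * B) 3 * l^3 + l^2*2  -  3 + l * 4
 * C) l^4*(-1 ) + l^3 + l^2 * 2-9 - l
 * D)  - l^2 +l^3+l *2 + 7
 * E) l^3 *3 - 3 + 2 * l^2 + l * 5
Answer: B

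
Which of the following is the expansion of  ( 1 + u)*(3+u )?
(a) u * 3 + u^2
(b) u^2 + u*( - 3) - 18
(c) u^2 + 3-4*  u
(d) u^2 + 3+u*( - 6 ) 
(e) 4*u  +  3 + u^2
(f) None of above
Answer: e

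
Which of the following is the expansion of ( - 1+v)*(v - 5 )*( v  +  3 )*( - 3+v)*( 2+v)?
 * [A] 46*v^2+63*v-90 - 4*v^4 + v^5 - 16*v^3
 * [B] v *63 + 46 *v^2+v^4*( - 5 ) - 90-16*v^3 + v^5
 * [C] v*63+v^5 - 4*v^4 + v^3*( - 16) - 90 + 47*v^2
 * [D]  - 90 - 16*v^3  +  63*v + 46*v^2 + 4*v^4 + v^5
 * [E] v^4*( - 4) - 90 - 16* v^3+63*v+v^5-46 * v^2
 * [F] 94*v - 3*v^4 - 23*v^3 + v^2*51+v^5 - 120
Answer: A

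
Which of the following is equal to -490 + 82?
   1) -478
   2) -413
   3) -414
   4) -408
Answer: 4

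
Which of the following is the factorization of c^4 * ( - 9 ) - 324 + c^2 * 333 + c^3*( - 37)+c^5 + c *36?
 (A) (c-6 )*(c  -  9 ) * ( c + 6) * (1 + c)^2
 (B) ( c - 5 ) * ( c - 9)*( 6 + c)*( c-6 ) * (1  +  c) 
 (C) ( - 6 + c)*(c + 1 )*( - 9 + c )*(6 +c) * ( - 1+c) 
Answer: C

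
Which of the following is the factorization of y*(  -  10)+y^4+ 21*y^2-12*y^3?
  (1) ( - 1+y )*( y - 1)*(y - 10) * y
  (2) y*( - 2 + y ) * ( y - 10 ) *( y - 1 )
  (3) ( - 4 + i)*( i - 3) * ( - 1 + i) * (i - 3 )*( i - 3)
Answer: 1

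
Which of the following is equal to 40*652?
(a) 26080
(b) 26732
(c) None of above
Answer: a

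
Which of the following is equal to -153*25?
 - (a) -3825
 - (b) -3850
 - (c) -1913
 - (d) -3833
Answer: a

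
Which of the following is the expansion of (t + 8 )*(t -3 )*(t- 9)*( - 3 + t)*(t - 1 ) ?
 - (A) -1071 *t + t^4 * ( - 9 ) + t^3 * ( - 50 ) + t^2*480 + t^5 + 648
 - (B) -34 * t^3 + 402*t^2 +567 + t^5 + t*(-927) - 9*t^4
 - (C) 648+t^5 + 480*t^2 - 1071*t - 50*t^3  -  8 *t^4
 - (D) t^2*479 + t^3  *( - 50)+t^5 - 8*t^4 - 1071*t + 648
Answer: C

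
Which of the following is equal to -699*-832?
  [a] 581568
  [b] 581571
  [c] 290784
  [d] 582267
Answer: a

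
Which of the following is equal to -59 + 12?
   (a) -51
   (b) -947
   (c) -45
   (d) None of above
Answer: d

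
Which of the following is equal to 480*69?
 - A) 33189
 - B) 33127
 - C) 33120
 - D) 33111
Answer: C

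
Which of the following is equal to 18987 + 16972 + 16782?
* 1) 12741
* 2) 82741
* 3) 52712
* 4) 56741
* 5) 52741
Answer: 5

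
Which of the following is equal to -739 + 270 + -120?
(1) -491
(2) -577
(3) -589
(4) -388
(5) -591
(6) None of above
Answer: 3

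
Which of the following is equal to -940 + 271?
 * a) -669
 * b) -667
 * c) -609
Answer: a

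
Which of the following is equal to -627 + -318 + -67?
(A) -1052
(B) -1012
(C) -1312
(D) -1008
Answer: B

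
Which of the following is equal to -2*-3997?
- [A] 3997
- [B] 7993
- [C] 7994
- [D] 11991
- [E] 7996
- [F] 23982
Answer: C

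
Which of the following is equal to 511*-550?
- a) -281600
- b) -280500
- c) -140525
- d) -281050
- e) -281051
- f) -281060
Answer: d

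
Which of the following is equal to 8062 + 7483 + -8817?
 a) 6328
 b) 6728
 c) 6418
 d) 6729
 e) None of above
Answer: b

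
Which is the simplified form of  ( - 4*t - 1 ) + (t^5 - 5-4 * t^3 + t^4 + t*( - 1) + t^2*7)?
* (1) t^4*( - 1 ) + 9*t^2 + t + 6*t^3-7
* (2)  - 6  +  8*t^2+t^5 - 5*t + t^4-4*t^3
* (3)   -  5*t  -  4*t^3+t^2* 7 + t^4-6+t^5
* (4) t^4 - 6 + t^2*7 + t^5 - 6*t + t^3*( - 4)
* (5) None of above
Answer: 3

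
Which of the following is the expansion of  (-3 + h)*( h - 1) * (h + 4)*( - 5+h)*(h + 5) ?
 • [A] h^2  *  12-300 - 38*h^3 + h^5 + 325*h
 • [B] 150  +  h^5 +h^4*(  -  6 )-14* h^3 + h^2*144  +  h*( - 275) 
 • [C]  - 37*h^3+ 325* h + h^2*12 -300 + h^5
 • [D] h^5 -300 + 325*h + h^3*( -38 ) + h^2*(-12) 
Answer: A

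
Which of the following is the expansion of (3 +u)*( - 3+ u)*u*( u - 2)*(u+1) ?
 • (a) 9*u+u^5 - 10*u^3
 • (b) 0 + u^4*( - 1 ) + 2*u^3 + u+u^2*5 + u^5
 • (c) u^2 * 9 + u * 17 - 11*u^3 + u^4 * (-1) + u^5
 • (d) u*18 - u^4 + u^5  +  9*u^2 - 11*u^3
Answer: d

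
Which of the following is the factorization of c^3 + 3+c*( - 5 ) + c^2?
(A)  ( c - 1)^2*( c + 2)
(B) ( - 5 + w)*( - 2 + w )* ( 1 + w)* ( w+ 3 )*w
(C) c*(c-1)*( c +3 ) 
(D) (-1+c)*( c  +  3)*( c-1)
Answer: D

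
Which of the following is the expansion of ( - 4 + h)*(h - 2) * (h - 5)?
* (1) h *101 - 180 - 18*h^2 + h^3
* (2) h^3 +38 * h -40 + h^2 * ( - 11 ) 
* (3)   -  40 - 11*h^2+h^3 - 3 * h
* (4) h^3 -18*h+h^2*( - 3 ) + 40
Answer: 2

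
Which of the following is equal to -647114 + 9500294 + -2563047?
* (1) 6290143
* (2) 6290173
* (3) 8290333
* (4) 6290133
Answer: 4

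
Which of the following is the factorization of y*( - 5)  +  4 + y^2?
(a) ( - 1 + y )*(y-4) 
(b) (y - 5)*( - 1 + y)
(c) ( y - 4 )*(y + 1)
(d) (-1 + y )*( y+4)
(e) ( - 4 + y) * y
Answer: a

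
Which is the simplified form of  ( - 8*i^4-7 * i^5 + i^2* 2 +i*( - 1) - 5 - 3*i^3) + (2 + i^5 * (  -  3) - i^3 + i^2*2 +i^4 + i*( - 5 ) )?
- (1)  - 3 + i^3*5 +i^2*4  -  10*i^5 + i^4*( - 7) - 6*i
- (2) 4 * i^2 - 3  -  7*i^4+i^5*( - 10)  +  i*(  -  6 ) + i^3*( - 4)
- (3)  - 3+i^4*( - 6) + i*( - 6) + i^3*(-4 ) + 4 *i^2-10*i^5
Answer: 2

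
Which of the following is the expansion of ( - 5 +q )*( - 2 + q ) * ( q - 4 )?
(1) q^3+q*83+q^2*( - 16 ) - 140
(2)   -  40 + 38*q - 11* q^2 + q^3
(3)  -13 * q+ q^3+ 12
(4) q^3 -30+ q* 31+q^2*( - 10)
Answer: 2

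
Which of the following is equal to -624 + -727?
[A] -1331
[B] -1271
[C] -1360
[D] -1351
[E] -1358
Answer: D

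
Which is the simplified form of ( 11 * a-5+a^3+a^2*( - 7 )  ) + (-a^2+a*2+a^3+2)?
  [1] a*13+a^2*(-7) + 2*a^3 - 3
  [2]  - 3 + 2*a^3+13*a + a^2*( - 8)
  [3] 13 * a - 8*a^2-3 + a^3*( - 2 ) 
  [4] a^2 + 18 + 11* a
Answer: 2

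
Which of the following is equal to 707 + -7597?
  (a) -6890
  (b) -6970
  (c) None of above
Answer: a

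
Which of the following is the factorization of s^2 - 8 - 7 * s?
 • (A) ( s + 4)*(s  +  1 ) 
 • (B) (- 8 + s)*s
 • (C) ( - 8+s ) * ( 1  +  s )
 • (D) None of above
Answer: C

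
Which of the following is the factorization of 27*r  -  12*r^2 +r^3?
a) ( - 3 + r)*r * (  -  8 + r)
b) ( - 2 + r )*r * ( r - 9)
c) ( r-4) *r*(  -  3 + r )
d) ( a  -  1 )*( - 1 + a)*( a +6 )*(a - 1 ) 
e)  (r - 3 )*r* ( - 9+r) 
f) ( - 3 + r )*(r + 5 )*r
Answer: e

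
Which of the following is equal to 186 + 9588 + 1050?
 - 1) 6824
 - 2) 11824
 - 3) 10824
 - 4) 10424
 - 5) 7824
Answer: 3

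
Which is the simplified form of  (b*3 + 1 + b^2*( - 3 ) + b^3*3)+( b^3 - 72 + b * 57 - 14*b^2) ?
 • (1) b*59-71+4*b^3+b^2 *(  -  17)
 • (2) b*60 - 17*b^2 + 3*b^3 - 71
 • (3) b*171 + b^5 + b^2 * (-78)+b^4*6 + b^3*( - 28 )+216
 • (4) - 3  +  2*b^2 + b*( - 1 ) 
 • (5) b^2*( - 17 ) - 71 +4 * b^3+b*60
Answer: 5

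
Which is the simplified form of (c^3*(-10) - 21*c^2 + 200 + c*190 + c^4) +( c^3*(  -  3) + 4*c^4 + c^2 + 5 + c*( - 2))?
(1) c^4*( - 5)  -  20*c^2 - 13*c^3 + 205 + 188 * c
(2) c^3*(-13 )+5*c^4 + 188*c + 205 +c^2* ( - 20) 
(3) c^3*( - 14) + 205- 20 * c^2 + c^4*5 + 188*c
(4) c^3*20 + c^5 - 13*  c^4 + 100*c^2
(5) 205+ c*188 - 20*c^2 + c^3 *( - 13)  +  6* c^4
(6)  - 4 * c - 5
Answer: 2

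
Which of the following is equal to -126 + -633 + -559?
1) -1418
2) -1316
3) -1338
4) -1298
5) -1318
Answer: 5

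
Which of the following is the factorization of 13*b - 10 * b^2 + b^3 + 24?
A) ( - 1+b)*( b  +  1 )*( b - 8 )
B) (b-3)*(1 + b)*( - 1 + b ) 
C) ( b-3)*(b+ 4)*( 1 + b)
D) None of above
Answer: D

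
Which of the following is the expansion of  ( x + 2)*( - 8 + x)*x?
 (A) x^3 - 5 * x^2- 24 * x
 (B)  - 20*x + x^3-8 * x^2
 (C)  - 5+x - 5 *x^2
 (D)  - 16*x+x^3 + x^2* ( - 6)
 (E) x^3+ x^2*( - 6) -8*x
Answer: D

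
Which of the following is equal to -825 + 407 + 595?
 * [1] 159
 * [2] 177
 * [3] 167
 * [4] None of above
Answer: 2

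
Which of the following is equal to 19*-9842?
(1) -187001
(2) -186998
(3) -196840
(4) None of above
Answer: 2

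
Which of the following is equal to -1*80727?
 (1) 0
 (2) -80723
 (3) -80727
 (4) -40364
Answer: 3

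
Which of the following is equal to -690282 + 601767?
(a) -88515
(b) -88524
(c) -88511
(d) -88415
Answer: a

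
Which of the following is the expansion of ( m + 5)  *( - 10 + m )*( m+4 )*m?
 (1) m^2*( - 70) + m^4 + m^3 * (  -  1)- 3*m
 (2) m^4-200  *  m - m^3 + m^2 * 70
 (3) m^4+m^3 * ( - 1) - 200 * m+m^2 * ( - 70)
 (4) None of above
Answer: 3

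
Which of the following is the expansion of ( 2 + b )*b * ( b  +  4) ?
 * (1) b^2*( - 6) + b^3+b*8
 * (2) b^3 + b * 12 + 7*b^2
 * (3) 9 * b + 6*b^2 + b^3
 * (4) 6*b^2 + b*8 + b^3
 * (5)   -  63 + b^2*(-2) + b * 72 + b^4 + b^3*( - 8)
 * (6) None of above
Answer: 4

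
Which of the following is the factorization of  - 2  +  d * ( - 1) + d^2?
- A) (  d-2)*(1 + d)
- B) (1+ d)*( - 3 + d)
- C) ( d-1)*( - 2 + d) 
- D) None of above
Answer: A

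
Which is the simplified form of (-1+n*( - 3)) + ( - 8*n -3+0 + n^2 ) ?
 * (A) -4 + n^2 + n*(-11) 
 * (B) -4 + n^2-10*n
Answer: A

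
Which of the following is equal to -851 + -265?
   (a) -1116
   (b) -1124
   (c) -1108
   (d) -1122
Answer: a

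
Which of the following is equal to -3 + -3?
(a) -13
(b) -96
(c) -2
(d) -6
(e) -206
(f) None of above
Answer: d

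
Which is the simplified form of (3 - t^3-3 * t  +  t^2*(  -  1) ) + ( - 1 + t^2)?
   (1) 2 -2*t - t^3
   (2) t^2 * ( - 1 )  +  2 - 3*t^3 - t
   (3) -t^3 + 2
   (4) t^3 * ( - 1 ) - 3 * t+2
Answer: 4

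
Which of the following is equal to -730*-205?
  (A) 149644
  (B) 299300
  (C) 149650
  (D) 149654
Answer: C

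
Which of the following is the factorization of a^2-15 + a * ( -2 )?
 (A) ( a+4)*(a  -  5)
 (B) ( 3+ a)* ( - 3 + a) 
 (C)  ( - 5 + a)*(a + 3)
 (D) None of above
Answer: C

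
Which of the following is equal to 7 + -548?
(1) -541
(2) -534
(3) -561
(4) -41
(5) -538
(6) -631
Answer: 1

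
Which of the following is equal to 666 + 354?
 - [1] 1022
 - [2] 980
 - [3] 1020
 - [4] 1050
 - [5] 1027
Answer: 3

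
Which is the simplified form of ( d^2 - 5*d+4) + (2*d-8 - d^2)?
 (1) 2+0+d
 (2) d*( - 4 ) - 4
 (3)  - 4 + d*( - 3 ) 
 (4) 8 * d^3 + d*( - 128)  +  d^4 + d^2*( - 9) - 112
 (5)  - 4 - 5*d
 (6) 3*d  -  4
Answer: 3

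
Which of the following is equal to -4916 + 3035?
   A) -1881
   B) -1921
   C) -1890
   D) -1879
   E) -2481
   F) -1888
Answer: A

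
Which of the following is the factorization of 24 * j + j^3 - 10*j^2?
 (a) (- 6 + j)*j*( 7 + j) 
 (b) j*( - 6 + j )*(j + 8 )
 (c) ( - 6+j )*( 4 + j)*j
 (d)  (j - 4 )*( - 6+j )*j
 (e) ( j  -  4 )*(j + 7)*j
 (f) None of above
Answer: d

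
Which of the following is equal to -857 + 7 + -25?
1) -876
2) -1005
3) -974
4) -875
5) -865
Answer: 4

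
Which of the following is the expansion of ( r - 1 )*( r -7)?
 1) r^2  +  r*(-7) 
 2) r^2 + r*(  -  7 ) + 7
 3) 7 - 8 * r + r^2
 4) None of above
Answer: 3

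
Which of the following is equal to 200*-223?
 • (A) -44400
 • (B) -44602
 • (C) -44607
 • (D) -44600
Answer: D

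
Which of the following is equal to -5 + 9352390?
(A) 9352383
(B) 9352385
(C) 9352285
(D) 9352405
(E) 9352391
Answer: B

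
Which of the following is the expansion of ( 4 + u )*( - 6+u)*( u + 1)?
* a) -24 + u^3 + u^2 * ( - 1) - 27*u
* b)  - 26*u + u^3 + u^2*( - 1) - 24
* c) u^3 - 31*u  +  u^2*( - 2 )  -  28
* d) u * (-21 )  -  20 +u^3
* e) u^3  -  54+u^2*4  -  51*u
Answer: b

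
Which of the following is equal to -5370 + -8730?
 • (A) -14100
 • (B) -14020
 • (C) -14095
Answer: A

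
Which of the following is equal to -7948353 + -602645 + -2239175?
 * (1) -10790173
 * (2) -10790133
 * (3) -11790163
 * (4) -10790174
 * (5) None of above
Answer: 1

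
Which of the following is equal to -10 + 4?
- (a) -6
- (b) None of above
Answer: a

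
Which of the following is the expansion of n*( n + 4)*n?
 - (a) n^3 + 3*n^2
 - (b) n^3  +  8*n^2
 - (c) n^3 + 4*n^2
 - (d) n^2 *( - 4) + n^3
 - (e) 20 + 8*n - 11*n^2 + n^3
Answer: c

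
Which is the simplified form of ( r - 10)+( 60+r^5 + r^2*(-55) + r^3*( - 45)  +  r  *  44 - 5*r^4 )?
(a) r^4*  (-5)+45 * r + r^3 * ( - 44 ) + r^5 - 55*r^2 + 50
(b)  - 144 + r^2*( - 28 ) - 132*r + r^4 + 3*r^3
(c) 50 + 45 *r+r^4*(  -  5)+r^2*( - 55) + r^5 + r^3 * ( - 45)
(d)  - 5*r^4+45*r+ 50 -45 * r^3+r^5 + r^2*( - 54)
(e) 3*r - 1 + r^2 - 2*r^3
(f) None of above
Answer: c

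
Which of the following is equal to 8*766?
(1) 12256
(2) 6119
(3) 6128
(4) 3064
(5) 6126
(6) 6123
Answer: 3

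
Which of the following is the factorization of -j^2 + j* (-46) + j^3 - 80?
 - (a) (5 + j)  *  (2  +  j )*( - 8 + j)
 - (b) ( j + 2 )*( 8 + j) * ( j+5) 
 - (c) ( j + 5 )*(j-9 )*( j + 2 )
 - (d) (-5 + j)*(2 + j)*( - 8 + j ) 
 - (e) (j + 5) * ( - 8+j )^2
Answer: a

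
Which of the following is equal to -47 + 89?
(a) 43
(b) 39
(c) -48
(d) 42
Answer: d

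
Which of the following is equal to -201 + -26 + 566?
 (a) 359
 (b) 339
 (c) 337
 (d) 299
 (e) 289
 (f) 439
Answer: b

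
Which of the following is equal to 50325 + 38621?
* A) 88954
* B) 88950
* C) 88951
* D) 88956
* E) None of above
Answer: E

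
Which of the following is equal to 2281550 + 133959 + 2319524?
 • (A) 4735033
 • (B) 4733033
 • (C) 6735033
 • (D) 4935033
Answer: A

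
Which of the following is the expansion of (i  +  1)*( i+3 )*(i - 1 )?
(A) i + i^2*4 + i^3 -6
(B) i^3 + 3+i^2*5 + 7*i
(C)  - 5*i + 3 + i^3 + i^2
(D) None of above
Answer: D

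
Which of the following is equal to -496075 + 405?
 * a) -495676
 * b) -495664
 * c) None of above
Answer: c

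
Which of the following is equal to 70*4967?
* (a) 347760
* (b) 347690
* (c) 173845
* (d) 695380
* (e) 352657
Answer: b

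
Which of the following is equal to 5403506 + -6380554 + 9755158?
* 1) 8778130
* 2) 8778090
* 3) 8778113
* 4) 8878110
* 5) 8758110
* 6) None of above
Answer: 6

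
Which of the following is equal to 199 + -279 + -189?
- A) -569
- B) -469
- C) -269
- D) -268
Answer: C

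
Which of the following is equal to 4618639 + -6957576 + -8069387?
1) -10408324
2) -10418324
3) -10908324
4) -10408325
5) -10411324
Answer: 1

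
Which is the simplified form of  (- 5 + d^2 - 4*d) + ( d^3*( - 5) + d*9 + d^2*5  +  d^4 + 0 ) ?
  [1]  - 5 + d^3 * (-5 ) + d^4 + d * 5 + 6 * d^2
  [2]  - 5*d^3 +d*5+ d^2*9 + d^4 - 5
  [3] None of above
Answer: 1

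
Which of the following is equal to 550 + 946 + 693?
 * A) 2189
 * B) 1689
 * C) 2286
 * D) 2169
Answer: A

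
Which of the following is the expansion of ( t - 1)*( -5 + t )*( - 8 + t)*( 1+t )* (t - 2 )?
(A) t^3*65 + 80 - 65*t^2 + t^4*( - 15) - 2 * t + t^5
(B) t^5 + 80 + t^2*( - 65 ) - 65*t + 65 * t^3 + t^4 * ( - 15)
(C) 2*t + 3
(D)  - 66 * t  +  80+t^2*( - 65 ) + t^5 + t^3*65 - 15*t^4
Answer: D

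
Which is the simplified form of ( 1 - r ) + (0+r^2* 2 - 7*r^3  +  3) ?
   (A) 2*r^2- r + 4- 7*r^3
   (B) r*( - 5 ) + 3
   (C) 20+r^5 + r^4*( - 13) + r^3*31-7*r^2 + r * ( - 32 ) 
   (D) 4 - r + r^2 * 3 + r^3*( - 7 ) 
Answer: A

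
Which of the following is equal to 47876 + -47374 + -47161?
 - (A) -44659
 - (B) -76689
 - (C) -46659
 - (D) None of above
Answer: C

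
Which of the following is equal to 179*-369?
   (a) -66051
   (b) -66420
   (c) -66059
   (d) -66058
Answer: a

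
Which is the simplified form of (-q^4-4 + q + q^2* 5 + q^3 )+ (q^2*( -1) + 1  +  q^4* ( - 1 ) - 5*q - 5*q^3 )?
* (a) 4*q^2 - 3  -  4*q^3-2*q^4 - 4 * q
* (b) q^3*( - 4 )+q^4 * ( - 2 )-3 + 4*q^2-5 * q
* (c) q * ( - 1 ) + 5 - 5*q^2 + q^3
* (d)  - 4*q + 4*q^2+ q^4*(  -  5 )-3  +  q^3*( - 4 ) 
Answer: a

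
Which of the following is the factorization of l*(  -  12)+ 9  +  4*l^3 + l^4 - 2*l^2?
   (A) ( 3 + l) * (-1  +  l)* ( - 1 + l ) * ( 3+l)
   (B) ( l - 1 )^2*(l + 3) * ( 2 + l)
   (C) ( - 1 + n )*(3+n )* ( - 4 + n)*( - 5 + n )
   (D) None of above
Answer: A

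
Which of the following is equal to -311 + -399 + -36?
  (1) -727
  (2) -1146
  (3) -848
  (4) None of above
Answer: 4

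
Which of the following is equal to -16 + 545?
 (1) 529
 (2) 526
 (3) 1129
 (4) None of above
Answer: 1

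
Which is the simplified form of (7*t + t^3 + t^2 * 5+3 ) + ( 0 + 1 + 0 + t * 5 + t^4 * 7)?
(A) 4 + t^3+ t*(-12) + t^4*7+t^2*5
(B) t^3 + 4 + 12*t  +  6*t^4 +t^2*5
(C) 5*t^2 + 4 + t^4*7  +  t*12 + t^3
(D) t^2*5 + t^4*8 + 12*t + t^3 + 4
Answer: C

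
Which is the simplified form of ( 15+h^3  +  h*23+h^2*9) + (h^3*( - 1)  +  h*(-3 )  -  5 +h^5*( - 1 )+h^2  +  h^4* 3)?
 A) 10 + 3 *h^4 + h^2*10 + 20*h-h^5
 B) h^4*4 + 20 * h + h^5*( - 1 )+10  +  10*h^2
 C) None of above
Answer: A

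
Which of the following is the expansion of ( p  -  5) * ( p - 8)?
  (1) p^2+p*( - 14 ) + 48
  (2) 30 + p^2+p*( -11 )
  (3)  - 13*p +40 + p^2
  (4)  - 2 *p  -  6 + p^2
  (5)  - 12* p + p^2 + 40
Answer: 3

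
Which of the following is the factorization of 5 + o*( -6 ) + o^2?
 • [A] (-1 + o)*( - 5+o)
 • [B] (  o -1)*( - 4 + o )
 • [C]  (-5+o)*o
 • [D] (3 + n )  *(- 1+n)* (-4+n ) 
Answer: A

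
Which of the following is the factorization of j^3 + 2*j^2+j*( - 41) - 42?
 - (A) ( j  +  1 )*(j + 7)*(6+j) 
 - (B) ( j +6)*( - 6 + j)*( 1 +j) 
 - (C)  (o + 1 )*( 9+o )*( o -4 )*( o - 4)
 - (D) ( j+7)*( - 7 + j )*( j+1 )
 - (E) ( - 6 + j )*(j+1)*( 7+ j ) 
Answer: E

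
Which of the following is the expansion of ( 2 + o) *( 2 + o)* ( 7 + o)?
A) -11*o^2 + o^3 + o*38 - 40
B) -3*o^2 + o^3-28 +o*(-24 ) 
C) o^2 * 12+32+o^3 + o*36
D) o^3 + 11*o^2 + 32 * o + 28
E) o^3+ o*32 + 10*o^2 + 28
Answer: D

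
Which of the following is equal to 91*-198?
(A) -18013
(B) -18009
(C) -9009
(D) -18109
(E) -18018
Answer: E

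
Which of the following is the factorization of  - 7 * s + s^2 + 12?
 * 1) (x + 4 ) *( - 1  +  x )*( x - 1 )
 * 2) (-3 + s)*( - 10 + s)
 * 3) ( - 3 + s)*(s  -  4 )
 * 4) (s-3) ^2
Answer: 3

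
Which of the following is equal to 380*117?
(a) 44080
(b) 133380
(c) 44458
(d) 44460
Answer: d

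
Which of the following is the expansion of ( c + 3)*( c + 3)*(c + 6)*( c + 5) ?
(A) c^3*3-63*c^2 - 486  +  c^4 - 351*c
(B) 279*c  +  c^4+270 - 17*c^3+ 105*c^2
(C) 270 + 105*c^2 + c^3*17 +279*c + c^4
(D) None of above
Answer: C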